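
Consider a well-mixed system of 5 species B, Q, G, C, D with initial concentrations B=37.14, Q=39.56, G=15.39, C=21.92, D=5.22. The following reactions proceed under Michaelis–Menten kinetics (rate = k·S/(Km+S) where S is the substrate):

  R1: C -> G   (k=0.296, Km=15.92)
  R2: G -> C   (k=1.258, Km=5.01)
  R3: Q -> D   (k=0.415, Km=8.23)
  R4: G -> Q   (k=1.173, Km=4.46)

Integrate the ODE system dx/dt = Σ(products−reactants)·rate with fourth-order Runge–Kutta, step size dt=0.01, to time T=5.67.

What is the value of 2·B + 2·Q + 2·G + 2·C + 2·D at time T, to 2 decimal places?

Value at T = 238.46

Check how each reaction changes W = 2·B + 2·Q + 2·G + 2·C + 2·D (weight of products minus weight of reactants):
R1: C -> G: (2·1) − (2·1) = 2 − 2 = 0
R2: G -> C: (2·1) − (2·1) = 2 − 2 = 0
R3: Q -> D: (2·1) − (2·1) = 2 − 2 = 0
R4: G -> Q: (2·1) − (2·1) = 2 − 2 = 0
Every reaction leaves W unchanged, so W is conserved and no simulation is needed: W(T) = W(0) = 2·37.14 + 2·39.56 + 2·15.39 + 2·21.92 + 2·5.22 = 238.46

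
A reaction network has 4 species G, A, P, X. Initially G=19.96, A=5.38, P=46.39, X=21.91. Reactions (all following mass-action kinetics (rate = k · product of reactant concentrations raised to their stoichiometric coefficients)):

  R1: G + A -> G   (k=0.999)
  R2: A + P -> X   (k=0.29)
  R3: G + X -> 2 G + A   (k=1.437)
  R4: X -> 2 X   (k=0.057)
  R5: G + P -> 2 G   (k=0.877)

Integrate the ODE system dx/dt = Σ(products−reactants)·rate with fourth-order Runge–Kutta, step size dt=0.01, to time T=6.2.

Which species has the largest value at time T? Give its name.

RK4 with dt=0.01: 620 steps to T=6.2. Trajectory (selected grid times):
t=0.00: G=19.96 A=5.38 P=46.39 X=21.91
t=0.69: G=88.28 A=0.00 P=0.00 X=0.00
t=1.38: G=88.28 A=0.00 P=0.00 X=0.00
t=2.07: G=88.28 A=0.00 P=0.00 X=0.00
t=2.76: G=88.28 A=0.00 P=0.00 X=0.00
t=3.44: G=88.28 A=0.00 P=0.00 X=0.00
t=4.13: G=88.28 A=0.00 P=0.00 X=0.00
t=4.82: G=88.28 A=0.00 P=0.00 X=0.00
t=5.51: G=88.28 A=0.00 P=0.00 X=0.00
t=6.20: G=88.28 A=0.00 P=0.00 X=0.00
At T=6.2: G=88.28 A=0.00 P=0.00 X=0.00; the largest is G.

Dominant species at T: G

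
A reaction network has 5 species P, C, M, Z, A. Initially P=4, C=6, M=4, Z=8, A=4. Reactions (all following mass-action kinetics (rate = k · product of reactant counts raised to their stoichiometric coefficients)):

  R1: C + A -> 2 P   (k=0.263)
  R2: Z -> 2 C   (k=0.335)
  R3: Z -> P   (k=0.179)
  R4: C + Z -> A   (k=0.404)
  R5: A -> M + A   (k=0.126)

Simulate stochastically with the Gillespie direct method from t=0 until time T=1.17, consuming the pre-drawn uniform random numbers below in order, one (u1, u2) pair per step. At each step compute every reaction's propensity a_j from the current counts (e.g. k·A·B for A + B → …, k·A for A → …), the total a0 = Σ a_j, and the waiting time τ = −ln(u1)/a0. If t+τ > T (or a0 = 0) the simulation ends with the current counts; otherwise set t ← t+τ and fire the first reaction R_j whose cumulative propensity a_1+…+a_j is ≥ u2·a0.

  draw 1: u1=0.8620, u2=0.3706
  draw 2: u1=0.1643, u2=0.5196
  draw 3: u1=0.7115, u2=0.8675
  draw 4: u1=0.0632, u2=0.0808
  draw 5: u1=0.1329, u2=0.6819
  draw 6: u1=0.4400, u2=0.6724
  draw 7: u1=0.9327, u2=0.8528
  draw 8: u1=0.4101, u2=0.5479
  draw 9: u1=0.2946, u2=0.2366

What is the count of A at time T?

A at T = 8

t=0.000: P=4 C=6 M=4 Z=8 A=4
Draw 1: a1=6.312, a2=2.680, a3=1.432, a4=19.392, a5=0.504, a0=30.320; τ=−ln(0.8620)/30.320=0.005 → t=0.005; u2·a0=0.3706·30.320=11.237; a1+…+a3=10.424 < 11.237 ≤ a1+…+a4=29.816 → R4 fires; P=4 C=5 M=4 Z=7 A=5
Draw 2: a1=6.575, a2=2.345, a3=1.253, a4=14.140, a5=0.630, a0=24.943; τ=−ln(0.1643)/24.943=0.072 → t=0.077; u2·a0=0.5196·24.943=12.960; a1+…+a3=10.173 < 12.960 ≤ a1+…+a4=24.313 → R4 fires; P=4 C=4 M=4 Z=6 A=6
Draw 3: a1=6.312, a2=2.010, a3=1.074, a4=9.696, a5=0.756, a0=19.848; τ=−ln(0.7115)/19.848=0.017 → t=0.094; u2·a0=0.8675·19.848=17.218; a1+…+a3=9.396 < 17.218 ≤ a1+…+a4=19.092 → R4 fires; P=4 C=3 M=4 Z=5 A=7
Draw 4: a1=5.523, a2=1.675, a3=0.895, a4=6.060, a5=0.882, a0=15.035; τ=−ln(0.0632)/15.035=0.184 → t=0.278; u2·a0=0.0808·15.035=1.215 ≤ a1=5.523 → R1 fires; P=6 C=2 M=4 Z=5 A=6
Draw 5: a1=3.156, a2=1.675, a3=0.895, a4=4.040, a5=0.756, a0=10.522; τ=−ln(0.1329)/10.522=0.192 → t=0.470; u2·a0=0.6819·10.522=7.175; a1+…+a3=5.726 < 7.175 ≤ a1+…+a4=9.766 → R4 fires; P=6 C=1 M=4 Z=4 A=7
Draw 6: a1=1.841, a2=1.340, a3=0.716, a4=1.616, a5=0.882, a0=6.395; τ=−ln(0.4400)/6.395=0.128 → t=0.598; u2·a0=0.6724·6.395=4.300; a1+…+a3=3.897 < 4.300 ≤ a1+…+a4=5.513 → R4 fires; P=6 C=0 M=4 Z=3 A=8
Draw 7: a1=0.000, a2=1.005, a3=0.537, a4=0.000, a5=1.008, a0=2.550; τ=−ln(0.9327)/2.550=0.027 → t=0.626; u2·a0=0.8528·2.550=2.175; a1+…+a4=1.542 < 2.175 ≤ a1+…+a5=2.550 → R5 fires; P=6 C=0 M=5 Z=3 A=8
Draw 8: a1=0.000, a2=1.005, a3=0.537, a4=0.000, a5=1.008, a0=2.550; τ=−ln(0.4101)/2.550=0.350 → t=0.975; u2·a0=0.5479·2.550=1.397; a1+a2=1.005 < 1.397 ≤ a1+…+a3=1.542 → R3 fires; P=7 C=0 M=5 Z=2 A=8
Draw 9: a1=0.000, a2=0.670, a3=0.358, a4=0.000, a5=1.008, a0=2.036; τ=−ln(0.2946)/2.036=0.600 → t=1.575 > T=1.17: stop.
Read off A at T=1.17: 8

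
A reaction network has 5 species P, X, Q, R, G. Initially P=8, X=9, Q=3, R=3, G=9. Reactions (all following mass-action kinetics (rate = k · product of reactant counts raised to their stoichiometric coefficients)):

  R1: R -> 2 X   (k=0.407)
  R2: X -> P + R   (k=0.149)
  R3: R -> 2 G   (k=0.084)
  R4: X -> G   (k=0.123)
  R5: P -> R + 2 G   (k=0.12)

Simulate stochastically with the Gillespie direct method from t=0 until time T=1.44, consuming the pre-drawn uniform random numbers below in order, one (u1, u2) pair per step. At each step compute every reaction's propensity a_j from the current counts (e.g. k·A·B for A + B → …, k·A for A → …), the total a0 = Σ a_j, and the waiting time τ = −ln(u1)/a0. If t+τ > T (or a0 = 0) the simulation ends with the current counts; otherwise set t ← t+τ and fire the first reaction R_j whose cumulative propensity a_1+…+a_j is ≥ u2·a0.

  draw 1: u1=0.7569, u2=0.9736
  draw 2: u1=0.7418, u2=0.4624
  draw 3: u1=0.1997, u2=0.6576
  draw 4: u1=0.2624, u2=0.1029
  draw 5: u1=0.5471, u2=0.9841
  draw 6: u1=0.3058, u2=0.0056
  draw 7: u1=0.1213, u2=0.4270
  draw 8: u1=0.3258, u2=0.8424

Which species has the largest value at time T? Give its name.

t=0.000: P=8 X=9 Q=3 R=3 G=9
Draw 1: a1=1.221, a2=1.341, a3=0.252, a4=1.107, a5=0.960, a0=4.881; τ=−ln(0.7569)/4.881=0.057 → t=0.057; u2·a0=0.9736·4.881=4.752; a1+…+a4=3.921 < 4.752 ≤ a1+…+a5=4.881 → R5 fires; P=7 X=9 Q=3 R=4 G=11
Draw 2: a1=1.628, a2=1.341, a3=0.336, a4=1.107, a5=0.840, a0=5.252; τ=−ln(0.7418)/5.252=0.057 → t=0.114; u2·a0=0.4624·5.252=2.429; a1=1.628 < 2.429 ≤ a1+a2=2.969 → R2 fires; P=8 X=8 Q=3 R=5 G=11
Draw 3: a1=2.035, a2=1.192, a3=0.420, a4=0.984, a5=0.960, a0=5.591; τ=−ln(0.1997)/5.591=0.288 → t=0.402; u2·a0=0.6576·5.591=3.677; a1+…+a3=3.647 < 3.677 ≤ a1+…+a4=4.631 → R4 fires; P=8 X=7 Q=3 R=5 G=12
Draw 4: a1=2.035, a2=1.043, a3=0.420, a4=0.861, a5=0.960, a0=5.319; τ=−ln(0.2624)/5.319=0.252 → t=0.654; u2·a0=0.1029·5.319=0.547 ≤ a1=2.035 → R1 fires; P=8 X=9 Q=3 R=4 G=12
Draw 5: a1=1.628, a2=1.341, a3=0.336, a4=1.107, a5=0.960, a0=5.372; τ=−ln(0.5471)/5.372=0.112 → t=0.766; u2·a0=0.9841·5.372=5.287; a1+…+a4=4.412 < 5.287 ≤ a1+…+a5=5.372 → R5 fires; P=7 X=9 Q=3 R=5 G=14
Draw 6: a1=2.035, a2=1.341, a3=0.420, a4=1.107, a5=0.840, a0=5.743; τ=−ln(0.3058)/5.743=0.206 → t=0.972; u2·a0=0.0056·5.743=0.032 ≤ a1=2.035 → R1 fires; P=7 X=11 Q=3 R=4 G=14
Draw 7: a1=1.628, a2=1.639, a3=0.336, a4=1.353, a5=0.840, a0=5.796; τ=−ln(0.1213)/5.796=0.364 → t=1.336; u2·a0=0.4270·5.796=2.475; a1=1.628 < 2.475 ≤ a1+a2=3.267 → R2 fires; P=8 X=10 Q=3 R=5 G=14
Draw 8: a1=2.035, a2=1.490, a3=0.420, a4=1.230, a5=0.960, a0=6.135; τ=−ln(0.3258)/6.135=0.183 → t=1.519 > T=1.44: stop.
At T=1.44: P=8 X=10 Q=3 R=5 G=14; the largest is G.

Dominant species at T: G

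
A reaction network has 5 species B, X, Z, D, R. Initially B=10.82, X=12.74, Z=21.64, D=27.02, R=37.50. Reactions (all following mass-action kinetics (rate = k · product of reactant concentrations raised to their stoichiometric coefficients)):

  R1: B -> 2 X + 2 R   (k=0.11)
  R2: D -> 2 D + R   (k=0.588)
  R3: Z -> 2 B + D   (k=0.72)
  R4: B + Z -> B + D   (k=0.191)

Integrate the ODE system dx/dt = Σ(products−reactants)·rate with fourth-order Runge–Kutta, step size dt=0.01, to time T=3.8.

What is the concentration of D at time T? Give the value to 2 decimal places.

D at T = 425.45

RK4 with dt=0.01: 380 steps to T=3.8. Trajectory (selected grid times):
t=0.00: B=10.82 X=12.74 Z=21.64 D=27.02 R=37.50
t=0.42: B=17.21 X=14.12 Z=4.85 D=54.07 R=49.13
t=0.84: B=17.79 X=15.75 Z=0.87 D=73.88 R=66.60
t=1.27: B=17.22 X=17.41 Z=0.15 D=95.98 R=89.64
t=1.69: B=16.48 X=18.97 Z=0.03 D=123.01 R=118.10
t=2.11: B=15.75 X=20.46 Z=0.01 D=157.49 R=154.06
t=2.53: B=15.04 X=21.88 Z=0.00 D=201.62 R=199.60
t=2.96: B=14.34 X=23.27 Z=0.00 D=259.62 R=258.99
t=3.38: B=13.70 X=24.56 Z=0.00 D=332.35 R=333.01
t=3.80: B=13.08 X=25.80 Z=0.00 D=425.45 R=427.35
Read off D at T=3.8: 425.45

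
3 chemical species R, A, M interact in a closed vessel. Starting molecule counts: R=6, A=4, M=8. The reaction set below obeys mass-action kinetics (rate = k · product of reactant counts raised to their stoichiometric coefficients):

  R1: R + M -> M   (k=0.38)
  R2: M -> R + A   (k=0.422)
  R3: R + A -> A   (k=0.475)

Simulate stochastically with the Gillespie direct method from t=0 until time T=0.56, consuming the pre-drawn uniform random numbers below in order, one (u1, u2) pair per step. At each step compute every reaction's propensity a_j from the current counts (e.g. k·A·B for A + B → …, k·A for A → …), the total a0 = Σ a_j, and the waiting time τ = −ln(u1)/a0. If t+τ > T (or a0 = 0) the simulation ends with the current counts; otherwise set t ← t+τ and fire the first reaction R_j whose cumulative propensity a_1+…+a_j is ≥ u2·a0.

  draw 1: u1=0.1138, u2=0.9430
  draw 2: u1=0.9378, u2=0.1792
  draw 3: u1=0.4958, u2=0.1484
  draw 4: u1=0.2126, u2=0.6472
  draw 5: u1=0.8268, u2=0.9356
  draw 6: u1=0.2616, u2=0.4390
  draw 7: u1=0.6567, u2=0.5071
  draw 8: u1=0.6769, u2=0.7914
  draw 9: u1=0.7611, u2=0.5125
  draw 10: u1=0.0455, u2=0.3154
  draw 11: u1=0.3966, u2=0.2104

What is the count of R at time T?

t=0.000: R=6 A=4 M=8
Draw 1: a1=18.240, a2=3.376, a3=11.400, a0=33.016; τ=−ln(0.1138)/33.016=0.066 → t=0.066; u2·a0=0.9430·33.016=31.134; a1+a2=21.616 < 31.134 ≤ a1+…+a3=33.016 → R3 fires; R=5 A=4 M=8
Draw 2: a1=15.200, a2=3.376, a3=9.500, a0=28.076; τ=−ln(0.9378)/28.076=0.002 → t=0.068; u2·a0=0.1792·28.076=5.031 ≤ a1=15.200 → R1 fires; R=4 A=4 M=8
Draw 3: a1=12.160, a2=3.376, a3=7.600, a0=23.136; τ=−ln(0.4958)/23.136=0.030 → t=0.098; u2·a0=0.1484·23.136=3.433 ≤ a1=12.160 → R1 fires; R=3 A=4 M=8
Draw 4: a1=9.120, a2=3.376, a3=5.700, a0=18.196; τ=−ln(0.2126)/18.196=0.085 → t=0.184; u2·a0=0.6472·18.196=11.776; a1=9.120 < 11.776 ≤ a1+a2=12.496 → R2 fires; R=4 A=5 M=7
Draw 5: a1=10.640, a2=2.954, a3=9.500, a0=23.094; τ=−ln(0.8268)/23.094=0.008 → t=0.192; u2·a0=0.9356·23.094=21.607; a1+a2=13.594 < 21.607 ≤ a1+…+a3=23.094 → R3 fires; R=3 A=5 M=7
Draw 6: a1=7.980, a2=2.954, a3=7.125, a0=18.059; τ=−ln(0.2616)/18.059=0.074 → t=0.266; u2·a0=0.4390·18.059=7.928 ≤ a1=7.980 → R1 fires; R=2 A=5 M=7
Draw 7: a1=5.320, a2=2.954, a3=4.750, a0=13.024; τ=−ln(0.6567)/13.024=0.032 → t=0.298; u2·a0=0.5071·13.024=6.604; a1=5.320 < 6.604 ≤ a1+a2=8.274 → R2 fires; R=3 A=6 M=6
Draw 8: a1=6.840, a2=2.532, a3=8.550, a0=17.922; τ=−ln(0.6769)/17.922=0.022 → t=0.320; u2·a0=0.7914·17.922=14.183; a1+a2=9.372 < 14.183 ≤ a1+…+a3=17.922 → R3 fires; R=2 A=6 M=6
Draw 9: a1=4.560, a2=2.532, a3=5.700, a0=12.792; τ=−ln(0.7611)/12.792=0.021 → t=0.341; u2·a0=0.5125·12.792=6.556; a1=4.560 < 6.556 ≤ a1+a2=7.092 → R2 fires; R=3 A=7 M=5
Draw 10: a1=5.700, a2=2.110, a3=9.975, a0=17.785; τ=−ln(0.0455)/17.785=0.174 → t=0.515; u2·a0=0.3154·17.785=5.609 ≤ a1=5.700 → R1 fires; R=2 A=7 M=5
Draw 11: a1=3.800, a2=2.110, a3=6.650, a0=12.560; τ=−ln(0.3966)/12.560=0.074 → t=0.589 > T=0.56: stop.
Read off R at T=0.56: 2

R at T = 2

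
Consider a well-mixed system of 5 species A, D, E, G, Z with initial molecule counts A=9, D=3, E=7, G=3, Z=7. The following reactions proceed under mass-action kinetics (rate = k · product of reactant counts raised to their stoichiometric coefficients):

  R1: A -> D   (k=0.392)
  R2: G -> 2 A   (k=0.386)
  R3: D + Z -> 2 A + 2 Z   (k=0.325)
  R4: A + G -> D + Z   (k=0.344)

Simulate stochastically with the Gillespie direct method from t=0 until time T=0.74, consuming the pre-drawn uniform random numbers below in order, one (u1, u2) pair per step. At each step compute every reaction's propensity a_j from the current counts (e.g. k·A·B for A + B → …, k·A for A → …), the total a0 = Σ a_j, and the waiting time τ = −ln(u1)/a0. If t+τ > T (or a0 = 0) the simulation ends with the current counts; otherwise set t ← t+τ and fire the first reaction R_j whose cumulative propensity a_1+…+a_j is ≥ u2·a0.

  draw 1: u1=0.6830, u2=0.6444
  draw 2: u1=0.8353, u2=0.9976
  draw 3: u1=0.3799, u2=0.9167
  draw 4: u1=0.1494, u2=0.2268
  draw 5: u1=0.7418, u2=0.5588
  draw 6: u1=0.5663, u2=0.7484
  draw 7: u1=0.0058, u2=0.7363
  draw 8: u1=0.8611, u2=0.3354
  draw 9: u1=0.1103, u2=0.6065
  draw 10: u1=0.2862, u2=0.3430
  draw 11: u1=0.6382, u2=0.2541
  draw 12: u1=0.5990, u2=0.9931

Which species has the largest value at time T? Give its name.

t=0.000: A=9 D=3 E=7 G=3 Z=7
Draw 1: a1=3.528, a2=1.158, a3=6.825, a4=9.288, a0=20.799; τ=−ln(0.6830)/20.799=0.018 → t=0.018; u2·a0=0.6444·20.799=13.403; a1+…+a3=11.511 < 13.403 ≤ a1+…+a4=20.799 → R4 fires; A=8 D=4 E=7 G=2 Z=8
Draw 2: a1=3.136, a2=0.772, a3=10.400, a4=5.504, a0=19.812; τ=−ln(0.8353)/19.812=0.009 → t=0.027; u2·a0=0.9976·19.812=19.764; a1+…+a3=14.308 < 19.764 ≤ a1+…+a4=19.812 → R4 fires; A=7 D=5 E=7 G=1 Z=9
Draw 3: a1=2.744, a2=0.386, a3=14.625, a4=2.408, a0=20.163; τ=−ln(0.3799)/20.163=0.048 → t=0.075; u2·a0=0.9167·20.163=18.483; a1+…+a3=17.755 < 18.483 ≤ a1+…+a4=20.163 → R4 fires; A=6 D=6 E=7 G=0 Z=10
Draw 4: a1=2.352, a2=0.000, a3=19.500, a4=0.000, a0=21.852; τ=−ln(0.1494)/21.852=0.087 → t=0.162; u2·a0=0.2268·21.852=4.956; a1+a2=2.352 < 4.956 ≤ a1+…+a3=21.852 → R3 fires; A=8 D=5 E=7 G=0 Z=11
Draw 5: a1=3.136, a2=0.000, a3=17.875, a4=0.000, a0=21.011; τ=−ln(0.7418)/21.011=0.014 → t=0.177; u2·a0=0.5588·21.011=11.741; a1+a2=3.136 < 11.741 ≤ a1+…+a3=21.011 → R3 fires; A=10 D=4 E=7 G=0 Z=12
Draw 6: a1=3.920, a2=0.000, a3=15.600, a4=0.000, a0=19.520; τ=−ln(0.5663)/19.520=0.029 → t=0.206; u2·a0=0.7484·19.520=14.609; a1+a2=3.920 < 14.609 ≤ a1+…+a3=19.520 → R3 fires; A=12 D=3 E=7 G=0 Z=13
Draw 7: a1=4.704, a2=0.000, a3=12.675, a4=0.000, a0=17.379; τ=−ln(0.0058)/17.379=0.296 → t=0.502; u2·a0=0.7363·17.379=12.796; a1+a2=4.704 < 12.796 ≤ a1+…+a3=17.379 → R3 fires; A=14 D=2 E=7 G=0 Z=14
Draw 8: a1=5.488, a2=0.000, a3=9.100, a4=0.000, a0=14.588; τ=−ln(0.8611)/14.588=0.010 → t=0.512; u2·a0=0.3354·14.588=4.893 ≤ a1=5.488 → R1 fires; A=13 D=3 E=7 G=0 Z=14
Draw 9: a1=5.096, a2=0.000, a3=13.650, a4=0.000, a0=18.746; τ=−ln(0.1103)/18.746=0.118 → t=0.630; u2·a0=0.6065·18.746=11.369; a1+a2=5.096 < 11.369 ≤ a1+…+a3=18.746 → R3 fires; A=15 D=2 E=7 G=0 Z=15
Draw 10: a1=5.880, a2=0.000, a3=9.750, a4=0.000, a0=15.630; τ=−ln(0.2862)/15.630=0.080 → t=0.710; u2·a0=0.3430·15.630=5.361 ≤ a1=5.880 → R1 fires; A=14 D=3 E=7 G=0 Z=15
Draw 11: a1=5.488, a2=0.000, a3=14.625, a4=0.000, a0=20.113; τ=−ln(0.6382)/20.113=0.022 → t=0.732; u2·a0=0.2541·20.113=5.111 ≤ a1=5.488 → R1 fires; A=13 D=4 E=7 G=0 Z=15
Draw 12: a1=5.096, a2=0.000, a3=19.500, a4=0.000, a0=24.596; τ=−ln(0.5990)/24.596=0.021 → t=0.753 > T=0.74: stop.
At T=0.74: A=13 D=4 E=7 G=0 Z=15; the largest is Z.

Dominant species at T: Z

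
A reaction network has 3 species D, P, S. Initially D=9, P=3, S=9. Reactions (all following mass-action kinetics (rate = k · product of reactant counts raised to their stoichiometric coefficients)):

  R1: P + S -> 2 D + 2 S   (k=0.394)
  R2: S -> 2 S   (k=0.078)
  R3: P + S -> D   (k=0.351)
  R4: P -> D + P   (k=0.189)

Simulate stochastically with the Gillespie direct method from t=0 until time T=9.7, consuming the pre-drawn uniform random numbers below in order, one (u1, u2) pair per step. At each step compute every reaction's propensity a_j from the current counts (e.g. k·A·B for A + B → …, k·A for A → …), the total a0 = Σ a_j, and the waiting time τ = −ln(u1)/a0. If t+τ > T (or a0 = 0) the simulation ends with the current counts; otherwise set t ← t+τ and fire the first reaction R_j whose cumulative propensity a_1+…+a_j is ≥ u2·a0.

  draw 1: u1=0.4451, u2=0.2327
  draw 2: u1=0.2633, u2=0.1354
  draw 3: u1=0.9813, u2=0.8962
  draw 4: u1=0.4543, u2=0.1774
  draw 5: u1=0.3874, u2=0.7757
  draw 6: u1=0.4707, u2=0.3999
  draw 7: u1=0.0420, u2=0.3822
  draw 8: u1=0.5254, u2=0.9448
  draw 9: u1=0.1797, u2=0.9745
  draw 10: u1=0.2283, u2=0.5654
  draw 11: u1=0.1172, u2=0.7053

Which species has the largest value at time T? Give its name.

t=0.000: D=9 P=3 S=9
Draw 1: a1=10.638, a2=0.702, a3=9.477, a4=0.567, a0=21.384; τ=−ln(0.4451)/21.384=0.038 → t=0.038; u2·a0=0.2327·21.384=4.976 ≤ a1=10.638 → R1 fires; D=11 P=2 S=10
Draw 2: a1=7.880, a2=0.780, a3=7.020, a4=0.378, a0=16.058; τ=−ln(0.2633)/16.058=0.083 → t=0.121; u2·a0=0.1354·16.058=2.174 ≤ a1=7.880 → R1 fires; D=13 P=1 S=11
Draw 3: a1=4.334, a2=0.858, a3=3.861, a4=0.189, a0=9.242; τ=−ln(0.9813)/9.242=0.002 → t=0.123; u2·a0=0.8962·9.242=8.283; a1+a2=5.192 < 8.283 ≤ a1+…+a3=9.053 → R3 fires; D=14 P=0 S=10
Draw 4: a1=0.000, a2=0.780, a3=0.000, a4=0.000, a0=0.780; τ=−ln(0.4543)/0.780=1.012 → t=1.135; u2·a0=0.1774·0.780=0.138; a1=0.000 < 0.138 ≤ a1+a2=0.780 → R2 fires; D=14 P=0 S=11
Draw 5: a1=0.000, a2=0.858, a3=0.000, a4=0.000, a0=0.858; τ=−ln(0.3874)/0.858=1.105 → t=2.240; u2·a0=0.7757·0.858=0.666; a1=0.000 < 0.666 ≤ a1+a2=0.858 → R2 fires; D=14 P=0 S=12
Draw 6: a1=0.000, a2=0.936, a3=0.000, a4=0.000, a0=0.936; τ=−ln(0.4707)/0.936=0.805 → t=3.045; u2·a0=0.3999·0.936=0.374; a1=0.000 < 0.374 ≤ a1+a2=0.936 → R2 fires; D=14 P=0 S=13
Draw 7: a1=0.000, a2=1.014, a3=0.000, a4=0.000, a0=1.014; τ=−ln(0.0420)/1.014=3.126 → t=6.171; u2·a0=0.3822·1.014=0.388; a1=0.000 < 0.388 ≤ a1+a2=1.014 → R2 fires; D=14 P=0 S=14
Draw 8: a1=0.000, a2=1.092, a3=0.000, a4=0.000, a0=1.092; τ=−ln(0.5254)/1.092=0.589 → t=6.761; u2·a0=0.9448·1.092=1.032; a1=0.000 < 1.032 ≤ a1+a2=1.092 → R2 fires; D=14 P=0 S=15
Draw 9: a1=0.000, a2=1.170, a3=0.000, a4=0.000, a0=1.170; τ=−ln(0.1797)/1.170=1.467 → t=8.228; u2·a0=0.9745·1.170=1.140; a1=0.000 < 1.140 ≤ a1+a2=1.170 → R2 fires; D=14 P=0 S=16
Draw 10: a1=0.000, a2=1.248, a3=0.000, a4=0.000, a0=1.248; τ=−ln(0.2283)/1.248=1.184 → t=9.411; u2·a0=0.5654·1.248=0.706; a1=0.000 < 0.706 ≤ a1+a2=1.248 → R2 fires; D=14 P=0 S=17
Draw 11: a1=0.000, a2=1.326, a3=0.000, a4=0.000, a0=1.326; τ=−ln(0.1172)/1.326=1.617 → t=11.028 > T=9.7: stop.
At T=9.7: D=14 P=0 S=17; the largest is S.

Dominant species at T: S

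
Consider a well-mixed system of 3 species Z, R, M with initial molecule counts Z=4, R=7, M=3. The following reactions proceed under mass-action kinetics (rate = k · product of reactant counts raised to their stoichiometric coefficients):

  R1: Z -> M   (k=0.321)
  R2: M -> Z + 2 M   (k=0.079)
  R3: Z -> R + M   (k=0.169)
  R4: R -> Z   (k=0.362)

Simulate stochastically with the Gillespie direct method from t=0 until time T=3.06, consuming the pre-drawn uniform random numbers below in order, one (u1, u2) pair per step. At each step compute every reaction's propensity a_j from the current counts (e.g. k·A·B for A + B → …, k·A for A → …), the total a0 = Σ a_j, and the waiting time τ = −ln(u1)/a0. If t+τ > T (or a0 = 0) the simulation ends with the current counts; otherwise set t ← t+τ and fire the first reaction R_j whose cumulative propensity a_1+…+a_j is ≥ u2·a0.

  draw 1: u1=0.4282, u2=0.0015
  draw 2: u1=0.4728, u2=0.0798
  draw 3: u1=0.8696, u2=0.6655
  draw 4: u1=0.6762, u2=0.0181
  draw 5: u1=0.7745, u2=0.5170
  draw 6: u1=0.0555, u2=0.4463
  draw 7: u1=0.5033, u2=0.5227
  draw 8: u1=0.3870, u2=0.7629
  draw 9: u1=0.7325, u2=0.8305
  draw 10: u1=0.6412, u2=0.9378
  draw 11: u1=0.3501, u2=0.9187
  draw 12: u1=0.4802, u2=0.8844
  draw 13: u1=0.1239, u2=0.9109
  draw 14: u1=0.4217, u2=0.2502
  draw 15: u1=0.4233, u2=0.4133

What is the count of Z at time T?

t=0.000: Z=4 R=7 M=3
Draw 1: a1=1.284, a2=0.237, a3=0.676, a4=2.534, a0=4.731; τ=−ln(0.4282)/4.731=0.179 → t=0.179; u2·a0=0.0015·4.731=0.007 ≤ a1=1.284 → R1 fires; Z=3 R=7 M=4
Draw 2: a1=0.963, a2=0.316, a3=0.507, a4=2.534, a0=4.320; τ=−ln(0.4728)/4.320=0.173 → t=0.353; u2·a0=0.0798·4.320=0.345 ≤ a1=0.963 → R1 fires; Z=2 R=7 M=5
Draw 3: a1=0.642, a2=0.395, a3=0.338, a4=2.534, a0=3.909; τ=−ln(0.8696)/3.909=0.036 → t=0.388; u2·a0=0.6655·3.909=2.601; a1+…+a3=1.375 < 2.601 ≤ a1+…+a4=3.909 → R4 fires; Z=3 R=6 M=5
Draw 4: a1=0.963, a2=0.395, a3=0.507, a4=2.172, a0=4.037; τ=−ln(0.6762)/4.037=0.097 → t=0.485; u2·a0=0.0181·4.037=0.073 ≤ a1=0.963 → R1 fires; Z=2 R=6 M=6
Draw 5: a1=0.642, a2=0.474, a3=0.338, a4=2.172, a0=3.626; τ=−ln(0.7745)/3.626=0.070 → t=0.556; u2·a0=0.5170·3.626=1.875; a1+…+a3=1.454 < 1.875 ≤ a1+…+a4=3.626 → R4 fires; Z=3 R=5 M=6
Draw 6: a1=0.963, a2=0.474, a3=0.507, a4=1.810, a0=3.754; τ=−ln(0.0555)/3.754=0.770 → t=1.326; u2·a0=0.4463·3.754=1.675; a1+a2=1.437 < 1.675 ≤ a1+…+a3=1.944 → R3 fires; Z=2 R=6 M=7
Draw 7: a1=0.642, a2=0.553, a3=0.338, a4=2.172, a0=3.705; τ=−ln(0.5033)/3.705=0.185 → t=1.511; u2·a0=0.5227·3.705=1.937; a1+…+a3=1.533 < 1.937 ≤ a1+…+a4=3.705 → R4 fires; Z=3 R=5 M=7
Draw 8: a1=0.963, a2=0.553, a3=0.507, a4=1.810, a0=3.833; τ=−ln(0.3870)/3.833=0.248 → t=1.759; u2·a0=0.7629·3.833=2.924; a1+…+a3=2.023 < 2.924 ≤ a1+…+a4=3.833 → R4 fires; Z=4 R=4 M=7
Draw 9: a1=1.284, a2=0.553, a3=0.676, a4=1.448, a0=3.961; τ=−ln(0.7325)/3.961=0.079 → t=1.838; u2·a0=0.8305·3.961=3.290; a1+…+a3=2.513 < 3.290 ≤ a1+…+a4=3.961 → R4 fires; Z=5 R=3 M=7
Draw 10: a1=1.605, a2=0.553, a3=0.845, a4=1.086, a0=4.089; τ=−ln(0.6412)/4.089=0.109 → t=1.946; u2·a0=0.9378·4.089=3.835; a1+…+a3=3.003 < 3.835 ≤ a1+…+a4=4.089 → R4 fires; Z=6 R=2 M=7
Draw 11: a1=1.926, a2=0.553, a3=1.014, a4=0.724, a0=4.217; τ=−ln(0.3501)/4.217=0.249 → t=2.195; u2·a0=0.9187·4.217=3.874; a1+…+a3=3.493 < 3.874 ≤ a1+…+a4=4.217 → R4 fires; Z=7 R=1 M=7
Draw 12: a1=2.247, a2=0.553, a3=1.183, a4=0.362, a0=4.345; τ=−ln(0.4802)/4.345=0.169 → t=2.364; u2·a0=0.8844·4.345=3.843; a1+a2=2.800 < 3.843 ≤ a1+…+a3=3.983 → R3 fires; Z=6 R=2 M=8
Draw 13: a1=1.926, a2=0.632, a3=1.014, a4=0.724, a0=4.296; τ=−ln(0.1239)/4.296=0.486 → t=2.850; u2·a0=0.9109·4.296=3.913; a1+…+a3=3.572 < 3.913 ≤ a1+…+a4=4.296 → R4 fires; Z=7 R=1 M=8
Draw 14: a1=2.247, a2=0.632, a3=1.183, a4=0.362, a0=4.424; τ=−ln(0.4217)/4.424=0.195 → t=3.045; u2·a0=0.2502·4.424=1.107 ≤ a1=2.247 → R1 fires; Z=6 R=1 M=9
Draw 15: a1=1.926, a2=0.711, a3=1.014, a4=0.362, a0=4.013; τ=−ln(0.4233)/4.013=0.214 → t=3.259 > T=3.06: stop.
Read off Z at T=3.06: 6

Z at T = 6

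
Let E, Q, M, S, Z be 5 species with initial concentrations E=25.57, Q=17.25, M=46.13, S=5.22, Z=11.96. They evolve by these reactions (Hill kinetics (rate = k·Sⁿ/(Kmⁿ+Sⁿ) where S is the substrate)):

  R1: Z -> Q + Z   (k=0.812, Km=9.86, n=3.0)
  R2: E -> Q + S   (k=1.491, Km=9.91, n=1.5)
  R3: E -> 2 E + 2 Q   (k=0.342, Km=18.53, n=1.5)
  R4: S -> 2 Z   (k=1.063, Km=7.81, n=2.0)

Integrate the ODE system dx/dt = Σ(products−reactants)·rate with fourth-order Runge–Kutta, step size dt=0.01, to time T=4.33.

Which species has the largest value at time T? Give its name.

Dominant species at T: M

RK4 with dt=0.01: 433 steps to T=4.33. Trajectory (selected grid times):
t=0.00: E=25.57 Q=17.25 M=46.13 S=5.22 Z=11.96
t=0.48: E=25.10 Q=18.28 M=46.13 S=5.63 Z=12.29
t=0.96: E=24.62 Q=19.31 M=46.13 S=6.02 Z=12.66
t=1.44: E=24.15 Q=20.35 M=46.13 S=6.39 Z=13.05
t=1.92: E=23.69 Q=21.38 M=46.13 S=6.74 Z=13.47
t=2.41: E=23.21 Q=22.44 M=46.13 S=7.09 Z=13.93
t=2.89: E=22.75 Q=23.48 M=46.13 S=7.41 Z=14.40
t=3.37: E=22.29 Q=24.52 M=46.13 S=7.72 Z=14.90
t=3.85: E=21.83 Q=25.56 M=46.13 S=8.01 Z=15.41
t=4.33: E=21.38 Q=26.61 M=46.13 S=8.29 Z=15.94
At T=4.33: E=21.38 Q=26.61 M=46.13 S=8.29 Z=15.94; the largest is M.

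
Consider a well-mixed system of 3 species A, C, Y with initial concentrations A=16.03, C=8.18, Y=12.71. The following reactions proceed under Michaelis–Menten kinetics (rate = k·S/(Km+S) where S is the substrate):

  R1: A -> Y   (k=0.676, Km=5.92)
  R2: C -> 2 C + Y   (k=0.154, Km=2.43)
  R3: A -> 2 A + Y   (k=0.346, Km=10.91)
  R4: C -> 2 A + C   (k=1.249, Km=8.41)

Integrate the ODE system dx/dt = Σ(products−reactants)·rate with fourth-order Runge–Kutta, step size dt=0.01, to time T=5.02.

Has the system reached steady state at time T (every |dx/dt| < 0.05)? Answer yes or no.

RK4 with dt=0.01: 502 steps to T=5.02. Trajectory (selected grid times):
t=0.00: A=16.03 C=8.18 Y=12.71
t=0.56: A=16.56 C=8.25 Y=13.17
t=1.12: A=17.09 C=8.31 Y=13.63
t=1.67: A=17.61 C=8.38 Y=14.09
t=2.23: A=18.15 C=8.45 Y=14.57
t=2.79: A=18.69 C=8.51 Y=15.04
t=3.35: A=19.23 C=8.58 Y=15.52
t=3.90: A=19.76 C=8.65 Y=15.99
t=4.46: A=20.30 C=8.71 Y=16.48
t=5.02: A=20.85 C=8.78 Y=16.97
Rates at T: R1=0.5265, R2=0.1206, R3=0.2271, R4=0.6380
dx/dt at T (Σ net stoichiometry × rate): A=+0.9766, C=+0.1206, Y=+0.8743
Largest |dx/dt| is |+0.9766| (A) ≥ 0.05 → not steady.

Steady state at T: no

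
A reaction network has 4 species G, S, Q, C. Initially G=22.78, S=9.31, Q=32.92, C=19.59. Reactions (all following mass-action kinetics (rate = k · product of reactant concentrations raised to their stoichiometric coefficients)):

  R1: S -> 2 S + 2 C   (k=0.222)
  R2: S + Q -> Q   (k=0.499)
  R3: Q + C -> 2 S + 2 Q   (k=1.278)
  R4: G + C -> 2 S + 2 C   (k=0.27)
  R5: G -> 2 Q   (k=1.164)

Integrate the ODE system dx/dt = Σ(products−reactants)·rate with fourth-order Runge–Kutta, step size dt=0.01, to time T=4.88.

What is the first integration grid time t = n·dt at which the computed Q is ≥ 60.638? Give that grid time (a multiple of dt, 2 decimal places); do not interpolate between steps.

Threshold first reached at t = 0.11

RK4 with dt=0.01: 488 steps to T=4.88. Trajectory (selected grid times):
t=0.00: G=22.78 S=9.31 Q=32.92 C=19.59
t=0.10: G=18.19 S=7.02 Q=60.19 C=0.11
t=0.11: G=17.97 S=5.33 Q=60.67 C=0.07
t=0.54: G=10.89 S=0.00 Q=74.98 C=0.00
t=1.08: G=5.81 S=0.00 Q=85.15 C=0.00
t=1.63: G=3.06 S=0.00 Q=90.64 C=0.00
t=2.17: G=1.63 S=0.00 Q=93.50 C=0.00
t=2.71: G=0.87 S=0.00 Q=95.02 C=0.00
t=3.25: G=0.46 S=0.00 Q=95.83 C=0.00
t=3.80: G=0.24 S=0.00 Q=96.27 C=0.00
t=4.34: G=0.13 S=0.00 Q=96.50 C=0.00
t=4.88: G=0.07 S=0.00 Q=96.62 C=0.00
Q(0.10)=60.187 < 60.638 but Q(0.11)=60.674 ≥ 60.638, so the first grid time is t=0.11.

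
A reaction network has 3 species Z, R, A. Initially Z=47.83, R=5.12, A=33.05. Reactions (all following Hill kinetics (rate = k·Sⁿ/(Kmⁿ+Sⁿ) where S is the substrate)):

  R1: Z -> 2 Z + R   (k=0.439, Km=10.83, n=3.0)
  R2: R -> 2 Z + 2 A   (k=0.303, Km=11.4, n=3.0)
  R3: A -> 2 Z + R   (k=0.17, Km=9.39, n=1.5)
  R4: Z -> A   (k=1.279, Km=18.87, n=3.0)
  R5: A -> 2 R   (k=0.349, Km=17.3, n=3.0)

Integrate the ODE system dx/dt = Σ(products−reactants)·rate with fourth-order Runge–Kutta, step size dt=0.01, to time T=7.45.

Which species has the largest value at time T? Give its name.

RK4 with dt=0.01: 745 steps to T=7.45. Trajectory (selected grid times):
t=0.00: Z=47.83 R=5.12 A=33.05
t=0.83: Z=47.49 R=6.08 A=33.73
t=1.66: Z=47.18 R=7.04 A=34.43
t=2.48: Z=46.90 R=7.97 A=35.14
t=3.31: Z=46.66 R=8.90 A=35.90
t=4.14: Z=46.45 R=9.82 A=36.69
t=4.97: Z=46.28 R=10.73 A=37.51
t=5.79: Z=46.15 R=11.61 A=38.35
t=6.62: Z=46.04 R=12.49 A=39.22
t=7.45: Z=45.95 R=13.36 A=40.12
At T=7.45: Z=45.95 R=13.36 A=40.12; the largest is Z.

Dominant species at T: Z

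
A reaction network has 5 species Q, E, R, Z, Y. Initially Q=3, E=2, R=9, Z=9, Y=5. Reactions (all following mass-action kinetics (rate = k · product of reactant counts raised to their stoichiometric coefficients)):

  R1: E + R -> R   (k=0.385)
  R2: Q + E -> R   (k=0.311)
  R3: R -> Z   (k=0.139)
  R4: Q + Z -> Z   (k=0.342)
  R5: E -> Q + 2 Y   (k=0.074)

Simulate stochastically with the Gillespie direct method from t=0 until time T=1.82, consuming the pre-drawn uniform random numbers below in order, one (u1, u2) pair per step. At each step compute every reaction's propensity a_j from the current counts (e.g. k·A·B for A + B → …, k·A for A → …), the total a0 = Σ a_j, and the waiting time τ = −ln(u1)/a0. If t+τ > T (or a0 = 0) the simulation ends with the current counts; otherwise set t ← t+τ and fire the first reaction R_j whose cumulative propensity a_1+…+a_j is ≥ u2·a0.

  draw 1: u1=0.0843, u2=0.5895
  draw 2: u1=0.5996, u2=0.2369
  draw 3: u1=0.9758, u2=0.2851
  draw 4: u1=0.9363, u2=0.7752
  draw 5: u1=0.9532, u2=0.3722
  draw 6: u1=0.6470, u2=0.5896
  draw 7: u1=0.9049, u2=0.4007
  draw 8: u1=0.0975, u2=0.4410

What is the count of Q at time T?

Q at T = 0

t=0.000: Q=3 E=2 R=9 Z=9 Y=5
Draw 1: a1=6.930, a2=1.866, a3=1.251, a4=9.234, a5=0.148, a0=19.429; τ=−ln(0.0843)/19.429=0.127 → t=0.127; u2·a0=0.5895·19.429=11.453; a1+…+a3=10.047 < 11.453 ≤ a1+…+a4=19.281 → R4 fires; Q=2 E=2 R=9 Z=9 Y=5
Draw 2: a1=6.930, a2=1.244, a3=1.251, a4=6.156, a5=0.148, a0=15.729; τ=−ln(0.5996)/15.729=0.033 → t=0.160; u2·a0=0.2369·15.729=3.726 ≤ a1=6.930 → R1 fires; Q=2 E=1 R=9 Z=9 Y=5
Draw 3: a1=3.465, a2=0.622, a3=1.251, a4=6.156, a5=0.074, a0=11.568; τ=−ln(0.9758)/11.568=0.002 → t=0.162; u2·a0=0.2851·11.568=3.298 ≤ a1=3.465 → R1 fires; Q=2 E=0 R=9 Z=9 Y=5
Draw 4: a1=0.000, a2=0.000, a3=1.251, a4=6.156, a5=0.000, a0=7.407; τ=−ln(0.9363)/7.407=0.009 → t=0.171; u2·a0=0.7752·7.407=5.742; a1+…+a3=1.251 < 5.742 ≤ a1+…+a4=7.407 → R4 fires; Q=1 E=0 R=9 Z=9 Y=5
Draw 5: a1=0.000, a2=0.000, a3=1.251, a4=3.078, a5=0.000, a0=4.329; τ=−ln(0.9532)/4.329=0.011 → t=0.182; u2·a0=0.3722·4.329=1.611; a1+…+a3=1.251 < 1.611 ≤ a1+…+a4=4.329 → R4 fires; Q=0 E=0 R=9 Z=9 Y=5
Draw 6: a1=0.000, a2=0.000, a3=1.251, a4=0.000, a5=0.000, a0=1.251; τ=−ln(0.6470)/1.251=0.348 → t=0.530; u2·a0=0.5896·1.251=0.738; a1+a2=0.000 < 0.738 ≤ a1+…+a3=1.251 → R3 fires; Q=0 E=0 R=8 Z=10 Y=5
Draw 7: a1=0.000, a2=0.000, a3=1.112, a4=0.000, a5=0.000, a0=1.112; τ=−ln(0.9049)/1.112=0.090 → t=0.620; u2·a0=0.4007·1.112=0.446; a1+a2=0.000 < 0.446 ≤ a1+…+a3=1.112 → R3 fires; Q=0 E=0 R=7 Z=11 Y=5
Draw 8: a1=0.000, a2=0.000, a3=0.973, a4=0.000, a5=0.000, a0=0.973; τ=−ln(0.0975)/0.973=2.393 → t=3.012 > T=1.82: stop.
Read off Q at T=1.82: 0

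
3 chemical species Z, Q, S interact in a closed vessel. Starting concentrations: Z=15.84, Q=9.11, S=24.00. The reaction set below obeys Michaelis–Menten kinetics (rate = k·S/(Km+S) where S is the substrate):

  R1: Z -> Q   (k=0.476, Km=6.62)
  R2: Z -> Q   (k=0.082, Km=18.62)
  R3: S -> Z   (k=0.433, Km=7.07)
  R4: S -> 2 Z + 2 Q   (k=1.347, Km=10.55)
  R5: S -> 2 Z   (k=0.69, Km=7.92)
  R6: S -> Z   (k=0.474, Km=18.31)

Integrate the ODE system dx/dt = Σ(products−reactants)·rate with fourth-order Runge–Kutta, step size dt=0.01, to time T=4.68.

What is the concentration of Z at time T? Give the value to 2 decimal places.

Z at T = 29.23

RK4 with dt=0.01: 468 steps to T=4.68. Trajectory (selected grid times):
t=0.00: Z=15.84 Q=9.11 S=24.00
t=0.52: Z=17.46 Q=10.27 S=22.94
t=1.04: Z=19.04 Q=11.43 S=21.89
t=1.56: Z=20.60 Q=12.57 S=20.86
t=2.08: Z=22.12 Q=13.71 S=19.84
t=2.60: Z=23.62 Q=14.83 S=18.84
t=3.12: Z=25.07 Q=15.94 S=17.86
t=3.64: Z=26.50 Q=17.03 S=16.90
t=4.16: Z=27.88 Q=18.11 S=15.95
t=4.68: Z=29.23 Q=19.17 S=15.03
Read off Z at T=4.68: 29.23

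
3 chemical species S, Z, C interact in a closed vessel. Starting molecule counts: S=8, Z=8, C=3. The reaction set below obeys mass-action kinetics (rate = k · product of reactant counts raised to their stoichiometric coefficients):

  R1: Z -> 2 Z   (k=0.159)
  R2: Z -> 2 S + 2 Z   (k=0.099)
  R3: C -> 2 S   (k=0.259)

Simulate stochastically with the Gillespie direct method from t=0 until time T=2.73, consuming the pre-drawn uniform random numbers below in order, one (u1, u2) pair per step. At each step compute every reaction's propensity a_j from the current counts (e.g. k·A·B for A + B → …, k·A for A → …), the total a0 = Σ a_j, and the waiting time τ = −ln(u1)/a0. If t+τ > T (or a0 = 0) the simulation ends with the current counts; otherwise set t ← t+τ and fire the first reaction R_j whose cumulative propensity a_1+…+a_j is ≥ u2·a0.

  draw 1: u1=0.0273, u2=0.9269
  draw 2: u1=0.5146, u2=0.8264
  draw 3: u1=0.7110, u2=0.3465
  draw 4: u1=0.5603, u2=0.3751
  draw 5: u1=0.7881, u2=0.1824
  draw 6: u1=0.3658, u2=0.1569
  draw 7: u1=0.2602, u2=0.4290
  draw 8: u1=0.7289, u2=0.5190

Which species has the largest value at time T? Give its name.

Dominant species at T: Z

t=0.000: S=8 Z=8 C=3
Draw 1: a1=1.272, a2=0.792, a3=0.777, a0=2.841; τ=−ln(0.0273)/2.841=1.267 → t=1.267; u2·a0=0.9269·2.841=2.633; a1+a2=2.064 < 2.633 ≤ a1+…+a3=2.841 → R3 fires; S=10 Z=8 C=2
Draw 2: a1=1.272, a2=0.792, a3=0.518, a0=2.582; τ=−ln(0.5146)/2.582=0.257 → t=1.525; u2·a0=0.8264·2.582=2.134; a1+a2=2.064 < 2.134 ≤ a1+…+a3=2.582 → R3 fires; S=12 Z=8 C=1
Draw 3: a1=1.272, a2=0.792, a3=0.259, a0=2.323; τ=−ln(0.7110)/2.323=0.147 → t=1.672; u2·a0=0.3465·2.323=0.805 ≤ a1=1.272 → R1 fires; S=12 Z=9 C=1
Draw 4: a1=1.431, a2=0.891, a3=0.259, a0=2.581; τ=−ln(0.5603)/2.581=0.224 → t=1.896; u2·a0=0.3751·2.581=0.968 ≤ a1=1.431 → R1 fires; S=12 Z=10 C=1
Draw 5: a1=1.590, a2=0.990, a3=0.259, a0=2.839; τ=−ln(0.7881)/2.839=0.084 → t=1.980; u2·a0=0.1824·2.839=0.518 ≤ a1=1.590 → R1 fires; S=12 Z=11 C=1
Draw 6: a1=1.749, a2=1.089, a3=0.259, a0=3.097; τ=−ln(0.3658)/3.097=0.325 → t=2.305; u2·a0=0.1569·3.097=0.486 ≤ a1=1.749 → R1 fires; S=12 Z=12 C=1
Draw 7: a1=1.908, a2=1.188, a3=0.259, a0=3.355; τ=−ln(0.2602)/3.355=0.401 → t=2.706; u2·a0=0.4290·3.355=1.439 ≤ a1=1.908 → R1 fires; S=12 Z=13 C=1
Draw 8: a1=2.067, a2=1.287, a3=0.259, a0=3.613; τ=−ln(0.7289)/3.613=0.088 → t=2.793 > T=2.73: stop.
At T=2.73: S=12 Z=13 C=1; the largest is Z.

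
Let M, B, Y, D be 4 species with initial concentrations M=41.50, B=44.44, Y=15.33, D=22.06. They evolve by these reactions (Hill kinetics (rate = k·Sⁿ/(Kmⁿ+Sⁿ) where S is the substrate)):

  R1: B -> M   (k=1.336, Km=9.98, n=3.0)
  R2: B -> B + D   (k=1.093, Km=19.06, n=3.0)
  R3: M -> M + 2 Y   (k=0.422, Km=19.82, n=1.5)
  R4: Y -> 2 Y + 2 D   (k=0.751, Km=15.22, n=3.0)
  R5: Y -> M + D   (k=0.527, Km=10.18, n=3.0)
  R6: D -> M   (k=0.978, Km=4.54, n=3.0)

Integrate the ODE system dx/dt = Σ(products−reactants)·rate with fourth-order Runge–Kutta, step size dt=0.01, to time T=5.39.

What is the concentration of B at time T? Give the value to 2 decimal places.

B at T = 37.34

RK4 with dt=0.01: 539 steps to T=5.39. Trajectory (selected grid times):
t=0.00: M=41.50 B=44.44 Y=15.33 D=22.06
t=0.60: M=43.12 B=43.65 Y=15.70 D=22.79
t=1.20: M=44.75 B=42.86 Y=16.08 D=23.55
t=1.80: M=46.37 B=42.06 Y=16.46 D=24.31
t=2.40: M=48.00 B=41.27 Y=16.86 D=25.10
t=2.99: M=49.61 B=40.50 Y=17.26 D=25.88
t=3.59: M=51.25 B=39.71 Y=17.67 D=26.70
t=4.19: M=52.89 B=38.92 Y=18.09 D=27.53
t=4.79: M=54.53 B=38.13 Y=18.52 D=28.37
t=5.39: M=56.18 B=37.34 Y=18.96 D=29.23
Read off B at T=5.39: 37.34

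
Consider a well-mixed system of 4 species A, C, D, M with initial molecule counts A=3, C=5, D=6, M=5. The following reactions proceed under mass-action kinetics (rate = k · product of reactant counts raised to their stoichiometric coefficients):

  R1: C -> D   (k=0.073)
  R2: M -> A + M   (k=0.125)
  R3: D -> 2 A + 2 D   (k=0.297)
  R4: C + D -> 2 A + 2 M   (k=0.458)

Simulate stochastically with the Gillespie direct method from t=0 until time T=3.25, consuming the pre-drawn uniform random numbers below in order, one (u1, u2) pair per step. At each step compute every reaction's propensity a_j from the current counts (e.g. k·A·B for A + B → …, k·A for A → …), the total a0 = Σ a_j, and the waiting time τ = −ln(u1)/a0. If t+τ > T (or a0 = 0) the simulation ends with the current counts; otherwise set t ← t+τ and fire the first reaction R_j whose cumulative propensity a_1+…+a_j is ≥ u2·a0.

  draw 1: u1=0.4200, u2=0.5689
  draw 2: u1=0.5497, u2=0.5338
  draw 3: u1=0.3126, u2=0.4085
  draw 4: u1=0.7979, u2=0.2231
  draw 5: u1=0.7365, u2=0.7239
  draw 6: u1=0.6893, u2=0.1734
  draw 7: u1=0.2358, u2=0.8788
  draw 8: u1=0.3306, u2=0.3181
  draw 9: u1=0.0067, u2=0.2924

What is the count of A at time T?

t=0.000: A=3 C=5 D=6 M=5
Draw 1: a1=0.365, a2=0.625, a3=1.782, a4=13.740, a0=16.512; τ=−ln(0.4200)/16.512=0.053 → t=0.053; u2·a0=0.5689·16.512=9.394; a1+…+a3=2.772 < 9.394 ≤ a1+…+a4=16.512 → R4 fires; A=5 C=4 D=5 M=7
Draw 2: a1=0.292, a2=0.875, a3=1.485, a4=9.160, a0=11.812; τ=−ln(0.5497)/11.812=0.051 → t=0.103; u2·a0=0.5338·11.812=6.305; a1+…+a3=2.652 < 6.305 ≤ a1+…+a4=11.812 → R4 fires; A=7 C=3 D=4 M=9
Draw 3: a1=0.219, a2=1.125, a3=1.188, a4=5.496, a0=8.028; τ=−ln(0.3126)/8.028=0.145 → t=0.248; u2·a0=0.4085·8.028=3.279; a1+…+a3=2.532 < 3.279 ≤ a1+…+a4=8.028 → R4 fires; A=9 C=2 D=3 M=11
Draw 4: a1=0.146, a2=1.375, a3=0.891, a4=2.748, a0=5.160; τ=−ln(0.7979)/5.160=0.044 → t=0.292; u2·a0=0.2231·5.160=1.151; a1=0.146 < 1.151 ≤ a1+a2=1.521 → R2 fires; A=10 C=2 D=3 M=11
Draw 5: a1=0.146, a2=1.375, a3=0.891, a4=2.748, a0=5.160; τ=−ln(0.7365)/5.160=0.059 → t=0.351; u2·a0=0.7239·5.160=3.735; a1+…+a3=2.412 < 3.735 ≤ a1+…+a4=5.160 → R4 fires; A=12 C=1 D=2 M=13
Draw 6: a1=0.073, a2=1.625, a3=0.594, a4=0.916, a0=3.208; τ=−ln(0.6893)/3.208=0.116 → t=0.467; u2·a0=0.1734·3.208=0.556; a1=0.073 < 0.556 ≤ a1+a2=1.698 → R2 fires; A=13 C=1 D=2 M=13
Draw 7: a1=0.073, a2=1.625, a3=0.594, a4=0.916, a0=3.208; τ=−ln(0.2358)/3.208=0.450 → t=0.917; u2·a0=0.8788·3.208=2.819; a1+…+a3=2.292 < 2.819 ≤ a1+…+a4=3.208 → R4 fires; A=15 C=0 D=1 M=15
Draw 8: a1=0.000, a2=1.875, a3=0.297, a4=0.000, a0=2.172; τ=−ln(0.3306)/2.172=0.510 → t=1.427; u2·a0=0.3181·2.172=0.691; a1=0.000 < 0.691 ≤ a1+a2=1.875 → R2 fires; A=16 C=0 D=1 M=15
Draw 9: a1=0.000, a2=1.875, a3=0.297, a4=0.000, a0=2.172; τ=−ln(0.0067)/2.172=2.305 → t=3.732 > T=3.25: stop.
Read off A at T=3.25: 16

A at T = 16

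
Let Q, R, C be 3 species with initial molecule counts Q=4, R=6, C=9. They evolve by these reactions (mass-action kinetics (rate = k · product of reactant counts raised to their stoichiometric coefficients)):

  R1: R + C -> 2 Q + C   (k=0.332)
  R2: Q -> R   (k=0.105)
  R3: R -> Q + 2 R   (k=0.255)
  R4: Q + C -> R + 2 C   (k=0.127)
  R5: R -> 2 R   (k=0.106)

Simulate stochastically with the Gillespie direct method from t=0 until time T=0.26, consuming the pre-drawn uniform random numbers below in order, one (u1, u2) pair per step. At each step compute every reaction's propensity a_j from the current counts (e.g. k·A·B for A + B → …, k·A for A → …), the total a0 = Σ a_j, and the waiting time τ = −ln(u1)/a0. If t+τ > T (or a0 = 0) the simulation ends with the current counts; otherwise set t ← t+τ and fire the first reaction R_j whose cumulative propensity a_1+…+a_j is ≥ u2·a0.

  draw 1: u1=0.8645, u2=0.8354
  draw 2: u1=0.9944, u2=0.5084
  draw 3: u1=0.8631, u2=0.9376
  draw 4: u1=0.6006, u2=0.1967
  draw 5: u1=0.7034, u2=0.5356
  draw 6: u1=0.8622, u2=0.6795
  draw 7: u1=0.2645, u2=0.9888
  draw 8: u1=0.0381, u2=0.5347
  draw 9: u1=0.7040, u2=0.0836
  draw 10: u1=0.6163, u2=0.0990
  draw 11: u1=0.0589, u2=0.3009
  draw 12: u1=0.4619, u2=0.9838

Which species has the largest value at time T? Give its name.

t=0.000: Q=4 R=6 C=9
Draw 1: a1=17.928, a2=0.420, a3=1.530, a4=4.572, a5=0.636, a0=25.086; τ=−ln(0.8645)/25.086=0.006 → t=0.006; u2·a0=0.8354·25.086=20.957; a1+…+a3=19.878 < 20.957 ≤ a1+…+a4=24.450 → R4 fires; Q=3 R=7 C=10
Draw 2: a1=23.240, a2=0.315, a3=1.785, a4=3.810, a5=0.742, a0=29.892; τ=−ln(0.9944)/29.892=0.000 → t=0.006; u2·a0=0.5084·29.892=15.197 ≤ a1=23.240 → R1 fires; Q=5 R=6 C=10
Draw 3: a1=19.920, a2=0.525, a3=1.530, a4=6.350, a5=0.636, a0=28.961; τ=−ln(0.8631)/28.961=0.005 → t=0.011; u2·a0=0.9376·28.961=27.154; a1+…+a3=21.975 < 27.154 ≤ a1+…+a4=28.325 → R4 fires; Q=4 R=7 C=11
Draw 4: a1=25.564, a2=0.420, a3=1.785, a4=5.588, a5=0.742, a0=34.099; τ=−ln(0.6006)/34.099=0.015 → t=0.026; u2·a0=0.1967·34.099=6.707 ≤ a1=25.564 → R1 fires; Q=6 R=6 C=11
Draw 5: a1=21.912, a2=0.630, a3=1.530, a4=8.382, a5=0.636, a0=33.090; τ=−ln(0.7034)/33.090=0.011 → t=0.037; u2·a0=0.5356·33.090=17.723 ≤ a1=21.912 → R1 fires; Q=8 R=5 C=11
Draw 6: a1=18.260, a2=0.840, a3=1.275, a4=11.176, a5=0.530, a0=32.081; τ=−ln(0.8622)/32.081=0.005 → t=0.041; u2·a0=0.6795·32.081=21.799; a1+…+a3=20.375 < 21.799 ≤ a1+…+a4=31.551 → R4 fires; Q=7 R=6 C=12
Draw 7: a1=23.904, a2=0.735, a3=1.530, a4=10.668, a5=0.636, a0=37.473; τ=−ln(0.2645)/37.473=0.035 → t=0.077; u2·a0=0.9888·37.473=37.053; a1+…+a4=36.837 < 37.053 ≤ a1+…+a5=37.473 → R5 fires; Q=7 R=7 C=12
Draw 8: a1=27.888, a2=0.735, a3=1.785, a4=10.668, a5=0.742, a0=41.818; τ=−ln(0.0381)/41.818=0.078 → t=0.155; u2·a0=0.5347·41.818=22.360 ≤ a1=27.888 → R1 fires; Q=9 R=6 C=12
Draw 9: a1=23.904, a2=0.945, a3=1.530, a4=13.716, a5=0.636, a0=40.731; τ=−ln(0.7040)/40.731=0.009 → t=0.164; u2·a0=0.0836·40.731=3.405 ≤ a1=23.904 → R1 fires; Q=11 R=5 C=12
Draw 10: a1=19.920, a2=1.155, a3=1.275, a4=16.764, a5=0.530, a0=39.644; τ=−ln(0.6163)/39.644=0.012 → t=0.176; u2·a0=0.0990·39.644=3.925 ≤ a1=19.920 → R1 fires; Q=13 R=4 C=12
Draw 11: a1=15.936, a2=1.365, a3=1.020, a4=19.812, a5=0.424, a0=38.557; τ=−ln(0.0589)/38.557=0.073 → t=0.249; u2·a0=0.3009·38.557=11.602 ≤ a1=15.936 → R1 fires; Q=15 R=3 C=12
Draw 12: a1=11.952, a2=1.575, a3=0.765, a4=22.860, a5=0.318, a0=37.470; τ=−ln(0.4619)/37.470=0.021 → t=0.270 > T=0.26: stop.
At T=0.26: Q=15 R=3 C=12; the largest is Q.

Dominant species at T: Q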